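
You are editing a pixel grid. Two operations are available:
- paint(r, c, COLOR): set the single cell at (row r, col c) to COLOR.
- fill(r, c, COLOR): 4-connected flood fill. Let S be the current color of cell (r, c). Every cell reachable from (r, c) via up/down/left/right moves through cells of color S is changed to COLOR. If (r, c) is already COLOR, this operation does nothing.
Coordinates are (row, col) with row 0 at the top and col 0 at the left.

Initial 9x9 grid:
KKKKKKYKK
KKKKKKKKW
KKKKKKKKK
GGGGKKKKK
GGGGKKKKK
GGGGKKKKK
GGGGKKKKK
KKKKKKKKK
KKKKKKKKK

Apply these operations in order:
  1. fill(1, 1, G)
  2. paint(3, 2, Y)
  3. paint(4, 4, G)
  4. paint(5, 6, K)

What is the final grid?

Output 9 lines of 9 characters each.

After op 1 fill(1,1,G) [63 cells changed]:
GGGGGGYGG
GGGGGGGGW
GGGGGGGGG
GGGGGGGGG
GGGGGGGGG
GGGGGGGGG
GGGGGGGGG
GGGGGGGGG
GGGGGGGGG
After op 2 paint(3,2,Y):
GGGGGGYGG
GGGGGGGGW
GGGGGGGGG
GGYGGGGGG
GGGGGGGGG
GGGGGGGGG
GGGGGGGGG
GGGGGGGGG
GGGGGGGGG
After op 3 paint(4,4,G):
GGGGGGYGG
GGGGGGGGW
GGGGGGGGG
GGYGGGGGG
GGGGGGGGG
GGGGGGGGG
GGGGGGGGG
GGGGGGGGG
GGGGGGGGG
After op 4 paint(5,6,K):
GGGGGGYGG
GGGGGGGGW
GGGGGGGGG
GGYGGGGGG
GGGGGGGGG
GGGGGGKGG
GGGGGGGGG
GGGGGGGGG
GGGGGGGGG

Answer: GGGGGGYGG
GGGGGGGGW
GGGGGGGGG
GGYGGGGGG
GGGGGGGGG
GGGGGGKGG
GGGGGGGGG
GGGGGGGGG
GGGGGGGGG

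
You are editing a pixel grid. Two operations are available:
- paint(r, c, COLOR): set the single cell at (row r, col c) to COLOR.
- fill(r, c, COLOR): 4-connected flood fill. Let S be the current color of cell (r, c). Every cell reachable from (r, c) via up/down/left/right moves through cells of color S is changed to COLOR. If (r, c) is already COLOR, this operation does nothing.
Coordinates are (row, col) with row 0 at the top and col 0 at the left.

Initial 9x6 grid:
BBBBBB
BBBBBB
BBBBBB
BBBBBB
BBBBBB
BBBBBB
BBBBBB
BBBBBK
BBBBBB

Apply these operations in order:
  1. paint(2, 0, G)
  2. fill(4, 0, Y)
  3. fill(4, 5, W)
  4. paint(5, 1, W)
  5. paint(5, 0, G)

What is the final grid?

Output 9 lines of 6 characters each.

After op 1 paint(2,0,G):
BBBBBB
BBBBBB
GBBBBB
BBBBBB
BBBBBB
BBBBBB
BBBBBB
BBBBBK
BBBBBB
After op 2 fill(4,0,Y) [52 cells changed]:
YYYYYY
YYYYYY
GYYYYY
YYYYYY
YYYYYY
YYYYYY
YYYYYY
YYYYYK
YYYYYY
After op 3 fill(4,5,W) [52 cells changed]:
WWWWWW
WWWWWW
GWWWWW
WWWWWW
WWWWWW
WWWWWW
WWWWWW
WWWWWK
WWWWWW
After op 4 paint(5,1,W):
WWWWWW
WWWWWW
GWWWWW
WWWWWW
WWWWWW
WWWWWW
WWWWWW
WWWWWK
WWWWWW
After op 5 paint(5,0,G):
WWWWWW
WWWWWW
GWWWWW
WWWWWW
WWWWWW
GWWWWW
WWWWWW
WWWWWK
WWWWWW

Answer: WWWWWW
WWWWWW
GWWWWW
WWWWWW
WWWWWW
GWWWWW
WWWWWW
WWWWWK
WWWWWW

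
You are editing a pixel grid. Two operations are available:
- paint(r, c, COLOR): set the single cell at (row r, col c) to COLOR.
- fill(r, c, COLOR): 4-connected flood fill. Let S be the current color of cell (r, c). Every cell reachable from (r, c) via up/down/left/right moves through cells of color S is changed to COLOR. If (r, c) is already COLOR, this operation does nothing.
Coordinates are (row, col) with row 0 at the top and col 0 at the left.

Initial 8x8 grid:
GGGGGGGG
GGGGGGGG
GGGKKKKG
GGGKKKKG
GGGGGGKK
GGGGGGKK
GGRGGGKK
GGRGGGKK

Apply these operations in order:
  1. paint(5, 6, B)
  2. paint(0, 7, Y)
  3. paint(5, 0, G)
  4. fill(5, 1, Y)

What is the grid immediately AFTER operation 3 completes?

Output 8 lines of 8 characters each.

Answer: GGGGGGGY
GGGGGGGG
GGGKKKKG
GGGKKKKG
GGGGGGKK
GGGGGGBK
GGRGGGKK
GGRGGGKK

Derivation:
After op 1 paint(5,6,B):
GGGGGGGG
GGGGGGGG
GGGKKKKG
GGGKKKKG
GGGGGGKK
GGGGGGBK
GGRGGGKK
GGRGGGKK
After op 2 paint(0,7,Y):
GGGGGGGY
GGGGGGGG
GGGKKKKG
GGGKKKKG
GGGGGGKK
GGGGGGBK
GGRGGGKK
GGRGGGKK
After op 3 paint(5,0,G):
GGGGGGGY
GGGGGGGG
GGGKKKKG
GGGKKKKG
GGGGGGKK
GGGGGGBK
GGRGGGKK
GGRGGGKK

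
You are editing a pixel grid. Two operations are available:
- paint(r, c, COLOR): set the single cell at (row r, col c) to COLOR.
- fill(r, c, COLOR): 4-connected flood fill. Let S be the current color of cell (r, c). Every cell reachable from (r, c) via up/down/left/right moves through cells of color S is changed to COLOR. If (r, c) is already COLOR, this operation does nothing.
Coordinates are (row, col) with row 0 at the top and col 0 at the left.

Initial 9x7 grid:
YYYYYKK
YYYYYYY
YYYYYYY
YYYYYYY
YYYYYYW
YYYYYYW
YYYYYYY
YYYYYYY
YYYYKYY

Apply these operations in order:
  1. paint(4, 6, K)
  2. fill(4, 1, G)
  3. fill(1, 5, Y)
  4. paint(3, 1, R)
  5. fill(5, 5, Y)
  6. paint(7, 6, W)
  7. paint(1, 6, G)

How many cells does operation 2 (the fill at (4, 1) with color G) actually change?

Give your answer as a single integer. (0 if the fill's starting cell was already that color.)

After op 1 paint(4,6,K):
YYYYYKK
YYYYYYY
YYYYYYY
YYYYYYY
YYYYYYK
YYYYYYW
YYYYYYY
YYYYYYY
YYYYKYY
After op 2 fill(4,1,G) [58 cells changed]:
GGGGGKK
GGGGGGG
GGGGGGG
GGGGGGG
GGGGGGK
GGGGGGW
GGGGGGG
GGGGGGG
GGGGKGG

Answer: 58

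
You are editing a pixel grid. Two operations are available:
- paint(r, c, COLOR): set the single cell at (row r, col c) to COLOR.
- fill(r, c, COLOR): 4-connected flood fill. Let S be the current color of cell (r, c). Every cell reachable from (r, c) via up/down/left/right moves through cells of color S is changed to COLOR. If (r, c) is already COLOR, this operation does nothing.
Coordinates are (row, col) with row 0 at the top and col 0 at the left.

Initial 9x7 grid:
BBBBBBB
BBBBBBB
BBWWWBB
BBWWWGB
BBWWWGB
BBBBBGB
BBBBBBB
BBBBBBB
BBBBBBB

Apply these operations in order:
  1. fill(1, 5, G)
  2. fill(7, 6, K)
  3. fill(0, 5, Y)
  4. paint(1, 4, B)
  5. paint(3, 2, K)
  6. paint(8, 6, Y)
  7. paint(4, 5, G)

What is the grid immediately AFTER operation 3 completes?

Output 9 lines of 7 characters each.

After op 1 fill(1,5,G) [51 cells changed]:
GGGGGGG
GGGGGGG
GGWWWGG
GGWWWGG
GGWWWGG
GGGGGGG
GGGGGGG
GGGGGGG
GGGGGGG
After op 2 fill(7,6,K) [54 cells changed]:
KKKKKKK
KKKKKKK
KKWWWKK
KKWWWKK
KKWWWKK
KKKKKKK
KKKKKKK
KKKKKKK
KKKKKKK
After op 3 fill(0,5,Y) [54 cells changed]:
YYYYYYY
YYYYYYY
YYWWWYY
YYWWWYY
YYWWWYY
YYYYYYY
YYYYYYY
YYYYYYY
YYYYYYY

Answer: YYYYYYY
YYYYYYY
YYWWWYY
YYWWWYY
YYWWWYY
YYYYYYY
YYYYYYY
YYYYYYY
YYYYYYY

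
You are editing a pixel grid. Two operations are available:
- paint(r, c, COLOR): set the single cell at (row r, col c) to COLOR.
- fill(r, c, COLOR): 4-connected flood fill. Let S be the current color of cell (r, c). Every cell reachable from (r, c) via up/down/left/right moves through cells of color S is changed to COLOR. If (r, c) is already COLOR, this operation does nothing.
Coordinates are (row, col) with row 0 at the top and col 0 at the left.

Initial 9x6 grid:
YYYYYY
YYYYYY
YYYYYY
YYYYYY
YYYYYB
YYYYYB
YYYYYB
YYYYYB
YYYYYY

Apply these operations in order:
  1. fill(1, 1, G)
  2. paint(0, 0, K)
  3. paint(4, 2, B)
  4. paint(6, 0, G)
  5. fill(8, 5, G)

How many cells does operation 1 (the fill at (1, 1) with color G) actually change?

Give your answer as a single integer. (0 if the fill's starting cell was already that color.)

Answer: 50

Derivation:
After op 1 fill(1,1,G) [50 cells changed]:
GGGGGG
GGGGGG
GGGGGG
GGGGGG
GGGGGB
GGGGGB
GGGGGB
GGGGGB
GGGGGG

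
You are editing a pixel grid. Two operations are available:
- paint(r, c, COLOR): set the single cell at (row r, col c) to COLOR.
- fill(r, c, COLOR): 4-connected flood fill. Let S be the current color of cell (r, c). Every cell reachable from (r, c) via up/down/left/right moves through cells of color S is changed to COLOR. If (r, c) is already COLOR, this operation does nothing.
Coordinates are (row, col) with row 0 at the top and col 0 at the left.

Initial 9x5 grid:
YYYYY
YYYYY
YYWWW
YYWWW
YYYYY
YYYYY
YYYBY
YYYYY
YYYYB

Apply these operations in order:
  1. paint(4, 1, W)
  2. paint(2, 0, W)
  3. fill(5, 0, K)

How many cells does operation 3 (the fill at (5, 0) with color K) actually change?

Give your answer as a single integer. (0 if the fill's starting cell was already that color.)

Answer: 35

Derivation:
After op 1 paint(4,1,W):
YYYYY
YYYYY
YYWWW
YYWWW
YWYYY
YYYYY
YYYBY
YYYYY
YYYYB
After op 2 paint(2,0,W):
YYYYY
YYYYY
WYWWW
YYWWW
YWYYY
YYYYY
YYYBY
YYYYY
YYYYB
After op 3 fill(5,0,K) [35 cells changed]:
KKKKK
KKKKK
WKWWW
KKWWW
KWKKK
KKKKK
KKKBK
KKKKK
KKKKB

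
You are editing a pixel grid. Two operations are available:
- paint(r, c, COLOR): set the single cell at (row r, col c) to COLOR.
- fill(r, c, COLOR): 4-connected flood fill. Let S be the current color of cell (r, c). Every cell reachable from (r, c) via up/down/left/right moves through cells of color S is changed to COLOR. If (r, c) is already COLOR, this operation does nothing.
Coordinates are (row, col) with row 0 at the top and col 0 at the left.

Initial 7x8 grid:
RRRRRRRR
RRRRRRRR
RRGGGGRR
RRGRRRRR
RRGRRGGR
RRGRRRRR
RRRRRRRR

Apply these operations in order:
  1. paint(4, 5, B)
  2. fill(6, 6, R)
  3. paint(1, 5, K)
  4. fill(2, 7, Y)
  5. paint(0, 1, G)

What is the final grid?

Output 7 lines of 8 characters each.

Answer: YGYYYYYY
YYYYYKYY
YYGGGGYY
YYGYYYYY
YYGYYBGY
YYGYYYYY
YYYYYYYY

Derivation:
After op 1 paint(4,5,B):
RRRRRRRR
RRRRRRRR
RRGGGGRR
RRGRRRRR
RRGRRBGR
RRGRRRRR
RRRRRRRR
After op 2 fill(6,6,R) [0 cells changed]:
RRRRRRRR
RRRRRRRR
RRGGGGRR
RRGRRRRR
RRGRRBGR
RRGRRRRR
RRRRRRRR
After op 3 paint(1,5,K):
RRRRRRRR
RRRRRKRR
RRGGGGRR
RRGRRRRR
RRGRRBGR
RRGRRRRR
RRRRRRRR
After op 4 fill(2,7,Y) [46 cells changed]:
YYYYYYYY
YYYYYKYY
YYGGGGYY
YYGYYYYY
YYGYYBGY
YYGYYYYY
YYYYYYYY
After op 5 paint(0,1,G):
YGYYYYYY
YYYYYKYY
YYGGGGYY
YYGYYYYY
YYGYYBGY
YYGYYYYY
YYYYYYYY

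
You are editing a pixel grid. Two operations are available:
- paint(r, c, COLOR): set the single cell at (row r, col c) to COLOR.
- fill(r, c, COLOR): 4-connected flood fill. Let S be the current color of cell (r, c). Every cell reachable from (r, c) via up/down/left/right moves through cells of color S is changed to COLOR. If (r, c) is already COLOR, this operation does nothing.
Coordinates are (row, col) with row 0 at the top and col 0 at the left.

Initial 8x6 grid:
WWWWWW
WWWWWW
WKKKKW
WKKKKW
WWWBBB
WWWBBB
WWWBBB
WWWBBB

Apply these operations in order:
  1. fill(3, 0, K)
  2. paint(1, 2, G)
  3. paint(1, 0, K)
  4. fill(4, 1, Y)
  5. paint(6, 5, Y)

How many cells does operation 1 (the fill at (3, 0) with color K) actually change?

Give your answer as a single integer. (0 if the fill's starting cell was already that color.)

After op 1 fill(3,0,K) [28 cells changed]:
KKKKKK
KKKKKK
KKKKKK
KKKKKK
KKKBBB
KKKBBB
KKKBBB
KKKBBB

Answer: 28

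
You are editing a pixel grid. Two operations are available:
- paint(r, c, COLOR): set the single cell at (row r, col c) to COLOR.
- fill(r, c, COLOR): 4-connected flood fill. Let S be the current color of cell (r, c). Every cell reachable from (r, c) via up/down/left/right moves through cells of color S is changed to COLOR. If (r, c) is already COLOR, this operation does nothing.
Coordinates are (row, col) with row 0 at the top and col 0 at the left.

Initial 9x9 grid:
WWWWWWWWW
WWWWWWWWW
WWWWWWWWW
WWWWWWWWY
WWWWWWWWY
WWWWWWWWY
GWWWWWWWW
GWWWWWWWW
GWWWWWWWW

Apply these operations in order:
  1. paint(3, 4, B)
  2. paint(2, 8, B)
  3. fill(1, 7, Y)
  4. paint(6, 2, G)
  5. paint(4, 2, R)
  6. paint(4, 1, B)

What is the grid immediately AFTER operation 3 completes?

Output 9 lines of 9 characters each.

After op 1 paint(3,4,B):
WWWWWWWWW
WWWWWWWWW
WWWWWWWWW
WWWWBWWWY
WWWWWWWWY
WWWWWWWWY
GWWWWWWWW
GWWWWWWWW
GWWWWWWWW
After op 2 paint(2,8,B):
WWWWWWWWW
WWWWWWWWW
WWWWWWWWB
WWWWBWWWY
WWWWWWWWY
WWWWWWWWY
GWWWWWWWW
GWWWWWWWW
GWWWWWWWW
After op 3 fill(1,7,Y) [73 cells changed]:
YYYYYYYYY
YYYYYYYYY
YYYYYYYYB
YYYYBYYYY
YYYYYYYYY
YYYYYYYYY
GYYYYYYYY
GYYYYYYYY
GYYYYYYYY

Answer: YYYYYYYYY
YYYYYYYYY
YYYYYYYYB
YYYYBYYYY
YYYYYYYYY
YYYYYYYYY
GYYYYYYYY
GYYYYYYYY
GYYYYYYYY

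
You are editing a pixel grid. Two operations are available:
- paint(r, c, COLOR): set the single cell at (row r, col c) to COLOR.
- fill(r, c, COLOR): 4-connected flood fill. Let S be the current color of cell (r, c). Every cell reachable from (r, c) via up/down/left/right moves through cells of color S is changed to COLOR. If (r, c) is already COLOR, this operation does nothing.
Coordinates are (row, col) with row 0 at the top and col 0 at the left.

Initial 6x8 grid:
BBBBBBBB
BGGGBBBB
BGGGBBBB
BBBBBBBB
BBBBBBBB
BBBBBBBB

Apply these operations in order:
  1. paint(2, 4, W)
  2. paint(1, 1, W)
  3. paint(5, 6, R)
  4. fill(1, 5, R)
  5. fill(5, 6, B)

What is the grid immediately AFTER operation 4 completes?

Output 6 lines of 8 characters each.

After op 1 paint(2,4,W):
BBBBBBBB
BGGGBBBB
BGGGWBBB
BBBBBBBB
BBBBBBBB
BBBBBBBB
After op 2 paint(1,1,W):
BBBBBBBB
BWGGBBBB
BGGGWBBB
BBBBBBBB
BBBBBBBB
BBBBBBBB
After op 3 paint(5,6,R):
BBBBBBBB
BWGGBBBB
BGGGWBBB
BBBBBBBB
BBBBBBBB
BBBBBBRB
After op 4 fill(1,5,R) [40 cells changed]:
RRRRRRRR
RWGGRRRR
RGGGWRRR
RRRRRRRR
RRRRRRRR
RRRRRRRR

Answer: RRRRRRRR
RWGGRRRR
RGGGWRRR
RRRRRRRR
RRRRRRRR
RRRRRRRR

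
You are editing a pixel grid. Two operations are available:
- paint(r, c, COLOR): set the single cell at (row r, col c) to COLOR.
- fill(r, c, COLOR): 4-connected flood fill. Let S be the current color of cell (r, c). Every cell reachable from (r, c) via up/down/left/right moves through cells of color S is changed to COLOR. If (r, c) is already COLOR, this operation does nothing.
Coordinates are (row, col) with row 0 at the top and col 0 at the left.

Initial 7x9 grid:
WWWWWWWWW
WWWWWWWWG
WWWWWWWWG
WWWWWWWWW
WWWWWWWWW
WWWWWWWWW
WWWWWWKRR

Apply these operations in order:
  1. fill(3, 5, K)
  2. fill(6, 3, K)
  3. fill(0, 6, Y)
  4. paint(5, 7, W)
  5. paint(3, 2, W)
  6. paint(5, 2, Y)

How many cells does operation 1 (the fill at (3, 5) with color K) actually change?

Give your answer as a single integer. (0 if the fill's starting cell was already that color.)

Answer: 58

Derivation:
After op 1 fill(3,5,K) [58 cells changed]:
KKKKKKKKK
KKKKKKKKG
KKKKKKKKG
KKKKKKKKK
KKKKKKKKK
KKKKKKKKK
KKKKKKKRR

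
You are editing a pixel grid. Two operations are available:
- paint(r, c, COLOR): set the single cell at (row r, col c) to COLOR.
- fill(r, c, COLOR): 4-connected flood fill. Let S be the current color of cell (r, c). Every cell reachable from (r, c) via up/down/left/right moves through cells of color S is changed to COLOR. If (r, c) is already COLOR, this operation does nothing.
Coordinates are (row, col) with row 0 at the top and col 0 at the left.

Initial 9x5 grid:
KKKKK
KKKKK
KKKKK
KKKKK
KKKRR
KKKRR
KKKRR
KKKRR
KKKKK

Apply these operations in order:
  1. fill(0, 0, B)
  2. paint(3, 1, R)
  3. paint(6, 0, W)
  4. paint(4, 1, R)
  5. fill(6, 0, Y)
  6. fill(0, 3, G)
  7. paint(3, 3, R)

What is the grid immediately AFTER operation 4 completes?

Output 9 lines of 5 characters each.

Answer: BBBBB
BBBBB
BBBBB
BRBBB
BRBRR
BBBRR
WBBRR
BBBRR
BBBBB

Derivation:
After op 1 fill(0,0,B) [37 cells changed]:
BBBBB
BBBBB
BBBBB
BBBBB
BBBRR
BBBRR
BBBRR
BBBRR
BBBBB
After op 2 paint(3,1,R):
BBBBB
BBBBB
BBBBB
BRBBB
BBBRR
BBBRR
BBBRR
BBBRR
BBBBB
After op 3 paint(6,0,W):
BBBBB
BBBBB
BBBBB
BRBBB
BBBRR
BBBRR
WBBRR
BBBRR
BBBBB
After op 4 paint(4,1,R):
BBBBB
BBBBB
BBBBB
BRBBB
BRBRR
BBBRR
WBBRR
BBBRR
BBBBB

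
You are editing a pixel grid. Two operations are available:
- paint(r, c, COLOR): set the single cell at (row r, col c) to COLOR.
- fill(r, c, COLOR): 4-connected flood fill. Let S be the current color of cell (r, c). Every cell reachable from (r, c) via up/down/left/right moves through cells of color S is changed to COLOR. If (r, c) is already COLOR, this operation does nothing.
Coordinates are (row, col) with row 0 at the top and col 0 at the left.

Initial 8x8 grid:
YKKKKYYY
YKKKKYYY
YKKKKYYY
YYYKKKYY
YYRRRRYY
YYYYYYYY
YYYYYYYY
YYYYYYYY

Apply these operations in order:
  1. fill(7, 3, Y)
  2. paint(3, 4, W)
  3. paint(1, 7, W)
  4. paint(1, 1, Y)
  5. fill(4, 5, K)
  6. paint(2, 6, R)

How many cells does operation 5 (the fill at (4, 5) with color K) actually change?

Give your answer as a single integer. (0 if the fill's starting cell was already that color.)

After op 1 fill(7,3,Y) [0 cells changed]:
YKKKKYYY
YKKKKYYY
YKKKKYYY
YYYKKKYY
YYRRRRYY
YYYYYYYY
YYYYYYYY
YYYYYYYY
After op 2 paint(3,4,W):
YKKKKYYY
YKKKKYYY
YKKKKYYY
YYYKWKYY
YYRRRRYY
YYYYYYYY
YYYYYYYY
YYYYYYYY
After op 3 paint(1,7,W):
YKKKKYYY
YKKKKYYW
YKKKKYYY
YYYKWKYY
YYRRRRYY
YYYYYYYY
YYYYYYYY
YYYYYYYY
After op 4 paint(1,1,Y):
YKKKKYYY
YYKKKYYW
YKKKKYYY
YYYKWKYY
YYRRRRYY
YYYYYYYY
YYYYYYYY
YYYYYYYY
After op 5 fill(4,5,K) [4 cells changed]:
YKKKKYYY
YYKKKYYW
YKKKKYYY
YYYKWKYY
YYKKKKYY
YYYYYYYY
YYYYYYYY
YYYYYYYY

Answer: 4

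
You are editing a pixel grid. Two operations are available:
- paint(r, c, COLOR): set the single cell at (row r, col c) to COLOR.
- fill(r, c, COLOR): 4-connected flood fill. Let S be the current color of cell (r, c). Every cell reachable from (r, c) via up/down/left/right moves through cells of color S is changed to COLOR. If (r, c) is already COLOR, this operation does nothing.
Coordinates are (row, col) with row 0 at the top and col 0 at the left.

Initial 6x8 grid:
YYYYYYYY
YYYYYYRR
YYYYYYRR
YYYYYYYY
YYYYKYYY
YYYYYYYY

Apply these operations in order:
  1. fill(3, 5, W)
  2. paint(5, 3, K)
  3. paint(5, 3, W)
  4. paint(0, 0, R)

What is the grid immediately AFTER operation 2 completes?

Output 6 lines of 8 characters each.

After op 1 fill(3,5,W) [43 cells changed]:
WWWWWWWW
WWWWWWRR
WWWWWWRR
WWWWWWWW
WWWWKWWW
WWWWWWWW
After op 2 paint(5,3,K):
WWWWWWWW
WWWWWWRR
WWWWWWRR
WWWWWWWW
WWWWKWWW
WWWKWWWW

Answer: WWWWWWWW
WWWWWWRR
WWWWWWRR
WWWWWWWW
WWWWKWWW
WWWKWWWW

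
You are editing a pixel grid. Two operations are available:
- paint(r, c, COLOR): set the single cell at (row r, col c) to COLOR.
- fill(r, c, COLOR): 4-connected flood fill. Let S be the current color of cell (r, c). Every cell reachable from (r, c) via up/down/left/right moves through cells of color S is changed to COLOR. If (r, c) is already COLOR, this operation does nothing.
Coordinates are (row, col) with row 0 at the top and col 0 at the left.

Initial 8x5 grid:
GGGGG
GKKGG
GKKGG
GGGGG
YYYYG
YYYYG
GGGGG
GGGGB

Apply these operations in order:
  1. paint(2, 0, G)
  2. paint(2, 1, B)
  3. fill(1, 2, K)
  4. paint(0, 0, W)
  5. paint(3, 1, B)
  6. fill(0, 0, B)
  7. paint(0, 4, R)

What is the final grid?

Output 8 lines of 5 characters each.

Answer: BGGGR
GKKGG
GBKGG
GBGGG
YYYYG
YYYYG
GGGGG
GGGGB

Derivation:
After op 1 paint(2,0,G):
GGGGG
GKKGG
GKKGG
GGGGG
YYYYG
YYYYG
GGGGG
GGGGB
After op 2 paint(2,1,B):
GGGGG
GKKGG
GBKGG
GGGGG
YYYYG
YYYYG
GGGGG
GGGGB
After op 3 fill(1,2,K) [0 cells changed]:
GGGGG
GKKGG
GBKGG
GGGGG
YYYYG
YYYYG
GGGGG
GGGGB
After op 4 paint(0,0,W):
WGGGG
GKKGG
GBKGG
GGGGG
YYYYG
YYYYG
GGGGG
GGGGB
After op 5 paint(3,1,B):
WGGGG
GKKGG
GBKGG
GBGGG
YYYYG
YYYYG
GGGGG
GGGGB
After op 6 fill(0,0,B) [1 cells changed]:
BGGGG
GKKGG
GBKGG
GBGGG
YYYYG
YYYYG
GGGGG
GGGGB
After op 7 paint(0,4,R):
BGGGR
GKKGG
GBKGG
GBGGG
YYYYG
YYYYG
GGGGG
GGGGB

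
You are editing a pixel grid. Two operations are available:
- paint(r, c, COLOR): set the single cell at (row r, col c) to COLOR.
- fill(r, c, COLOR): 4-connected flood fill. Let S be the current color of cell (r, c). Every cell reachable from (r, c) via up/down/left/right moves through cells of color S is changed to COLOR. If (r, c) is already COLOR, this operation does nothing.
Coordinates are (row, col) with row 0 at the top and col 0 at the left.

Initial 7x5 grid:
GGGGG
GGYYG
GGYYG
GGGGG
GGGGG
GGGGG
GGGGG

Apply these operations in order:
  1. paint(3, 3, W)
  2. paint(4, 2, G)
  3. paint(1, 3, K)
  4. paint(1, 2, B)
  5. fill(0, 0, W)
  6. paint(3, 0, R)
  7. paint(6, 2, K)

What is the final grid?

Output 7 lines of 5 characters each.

After op 1 paint(3,3,W):
GGGGG
GGYYG
GGYYG
GGGWG
GGGGG
GGGGG
GGGGG
After op 2 paint(4,2,G):
GGGGG
GGYYG
GGYYG
GGGWG
GGGGG
GGGGG
GGGGG
After op 3 paint(1,3,K):
GGGGG
GGYKG
GGYYG
GGGWG
GGGGG
GGGGG
GGGGG
After op 4 paint(1,2,B):
GGGGG
GGBKG
GGYYG
GGGWG
GGGGG
GGGGG
GGGGG
After op 5 fill(0,0,W) [30 cells changed]:
WWWWW
WWBKW
WWYYW
WWWWW
WWWWW
WWWWW
WWWWW
After op 6 paint(3,0,R):
WWWWW
WWBKW
WWYYW
RWWWW
WWWWW
WWWWW
WWWWW
After op 7 paint(6,2,K):
WWWWW
WWBKW
WWYYW
RWWWW
WWWWW
WWWWW
WWKWW

Answer: WWWWW
WWBKW
WWYYW
RWWWW
WWWWW
WWWWW
WWKWW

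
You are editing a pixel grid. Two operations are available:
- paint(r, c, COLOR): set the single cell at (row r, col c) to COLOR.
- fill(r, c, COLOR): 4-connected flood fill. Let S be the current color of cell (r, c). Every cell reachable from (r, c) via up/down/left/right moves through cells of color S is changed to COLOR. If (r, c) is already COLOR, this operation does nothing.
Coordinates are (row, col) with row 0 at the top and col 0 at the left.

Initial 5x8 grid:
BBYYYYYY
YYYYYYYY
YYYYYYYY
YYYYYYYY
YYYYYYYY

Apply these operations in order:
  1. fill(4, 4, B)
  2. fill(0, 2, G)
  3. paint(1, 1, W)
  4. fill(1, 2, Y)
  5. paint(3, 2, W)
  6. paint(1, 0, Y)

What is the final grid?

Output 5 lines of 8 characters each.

After op 1 fill(4,4,B) [38 cells changed]:
BBBBBBBB
BBBBBBBB
BBBBBBBB
BBBBBBBB
BBBBBBBB
After op 2 fill(0,2,G) [40 cells changed]:
GGGGGGGG
GGGGGGGG
GGGGGGGG
GGGGGGGG
GGGGGGGG
After op 3 paint(1,1,W):
GGGGGGGG
GWGGGGGG
GGGGGGGG
GGGGGGGG
GGGGGGGG
After op 4 fill(1,2,Y) [39 cells changed]:
YYYYYYYY
YWYYYYYY
YYYYYYYY
YYYYYYYY
YYYYYYYY
After op 5 paint(3,2,W):
YYYYYYYY
YWYYYYYY
YYYYYYYY
YYWYYYYY
YYYYYYYY
After op 6 paint(1,0,Y):
YYYYYYYY
YWYYYYYY
YYYYYYYY
YYWYYYYY
YYYYYYYY

Answer: YYYYYYYY
YWYYYYYY
YYYYYYYY
YYWYYYYY
YYYYYYYY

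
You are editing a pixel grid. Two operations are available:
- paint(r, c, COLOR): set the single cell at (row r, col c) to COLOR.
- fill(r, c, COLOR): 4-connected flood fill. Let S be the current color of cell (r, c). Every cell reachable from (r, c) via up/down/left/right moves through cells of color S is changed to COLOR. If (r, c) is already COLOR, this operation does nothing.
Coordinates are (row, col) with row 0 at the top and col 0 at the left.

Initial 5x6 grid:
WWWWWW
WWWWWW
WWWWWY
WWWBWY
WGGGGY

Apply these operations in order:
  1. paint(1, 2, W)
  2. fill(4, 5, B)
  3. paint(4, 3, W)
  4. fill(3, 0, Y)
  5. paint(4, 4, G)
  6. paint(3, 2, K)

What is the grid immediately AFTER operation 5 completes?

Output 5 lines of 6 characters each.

Answer: YYYYYY
YYYYYY
YYYYYB
YYYBYB
YGGWGB

Derivation:
After op 1 paint(1,2,W):
WWWWWW
WWWWWW
WWWWWY
WWWBWY
WGGGGY
After op 2 fill(4,5,B) [3 cells changed]:
WWWWWW
WWWWWW
WWWWWB
WWWBWB
WGGGGB
After op 3 paint(4,3,W):
WWWWWW
WWWWWW
WWWWWB
WWWBWB
WGGWGB
After op 4 fill(3,0,Y) [22 cells changed]:
YYYYYY
YYYYYY
YYYYYB
YYYBYB
YGGWGB
After op 5 paint(4,4,G):
YYYYYY
YYYYYY
YYYYYB
YYYBYB
YGGWGB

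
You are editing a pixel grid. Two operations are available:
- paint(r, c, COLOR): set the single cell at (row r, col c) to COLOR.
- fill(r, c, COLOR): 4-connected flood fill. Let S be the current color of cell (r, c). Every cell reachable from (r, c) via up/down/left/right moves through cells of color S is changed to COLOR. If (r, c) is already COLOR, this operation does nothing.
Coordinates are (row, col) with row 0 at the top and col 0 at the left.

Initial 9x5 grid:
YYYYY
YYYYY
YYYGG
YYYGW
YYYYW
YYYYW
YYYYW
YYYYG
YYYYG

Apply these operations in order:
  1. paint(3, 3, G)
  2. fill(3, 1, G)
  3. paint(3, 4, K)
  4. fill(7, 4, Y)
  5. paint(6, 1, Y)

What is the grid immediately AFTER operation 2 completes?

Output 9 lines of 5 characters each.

After op 1 paint(3,3,G):
YYYYY
YYYYY
YYYGG
YYYGW
YYYYW
YYYYW
YYYYW
YYYYG
YYYYG
After op 2 fill(3,1,G) [36 cells changed]:
GGGGG
GGGGG
GGGGG
GGGGW
GGGGW
GGGGW
GGGGW
GGGGG
GGGGG

Answer: GGGGG
GGGGG
GGGGG
GGGGW
GGGGW
GGGGW
GGGGW
GGGGG
GGGGG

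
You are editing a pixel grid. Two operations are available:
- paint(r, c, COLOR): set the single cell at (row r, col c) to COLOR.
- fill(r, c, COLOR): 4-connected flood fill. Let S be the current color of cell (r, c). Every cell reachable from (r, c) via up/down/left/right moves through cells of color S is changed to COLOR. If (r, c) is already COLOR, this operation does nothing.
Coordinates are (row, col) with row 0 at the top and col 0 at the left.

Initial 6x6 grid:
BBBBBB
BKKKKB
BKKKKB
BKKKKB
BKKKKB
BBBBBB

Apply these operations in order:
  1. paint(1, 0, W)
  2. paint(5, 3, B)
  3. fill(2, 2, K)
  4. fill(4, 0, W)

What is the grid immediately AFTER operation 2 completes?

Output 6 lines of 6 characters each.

After op 1 paint(1,0,W):
BBBBBB
WKKKKB
BKKKKB
BKKKKB
BKKKKB
BBBBBB
After op 2 paint(5,3,B):
BBBBBB
WKKKKB
BKKKKB
BKKKKB
BKKKKB
BBBBBB

Answer: BBBBBB
WKKKKB
BKKKKB
BKKKKB
BKKKKB
BBBBBB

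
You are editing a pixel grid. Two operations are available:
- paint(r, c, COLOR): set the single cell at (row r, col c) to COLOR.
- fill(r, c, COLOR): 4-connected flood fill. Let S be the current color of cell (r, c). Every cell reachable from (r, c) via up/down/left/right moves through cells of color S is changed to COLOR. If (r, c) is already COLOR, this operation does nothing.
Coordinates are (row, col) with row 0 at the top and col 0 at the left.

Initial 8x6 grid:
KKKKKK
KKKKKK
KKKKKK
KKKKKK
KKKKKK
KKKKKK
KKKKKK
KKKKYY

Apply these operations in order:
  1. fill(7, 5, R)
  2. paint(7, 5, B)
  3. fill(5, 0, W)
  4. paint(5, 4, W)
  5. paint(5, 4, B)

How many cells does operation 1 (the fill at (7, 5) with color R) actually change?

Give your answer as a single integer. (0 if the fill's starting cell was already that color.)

After op 1 fill(7,5,R) [2 cells changed]:
KKKKKK
KKKKKK
KKKKKK
KKKKKK
KKKKKK
KKKKKK
KKKKKK
KKKKRR

Answer: 2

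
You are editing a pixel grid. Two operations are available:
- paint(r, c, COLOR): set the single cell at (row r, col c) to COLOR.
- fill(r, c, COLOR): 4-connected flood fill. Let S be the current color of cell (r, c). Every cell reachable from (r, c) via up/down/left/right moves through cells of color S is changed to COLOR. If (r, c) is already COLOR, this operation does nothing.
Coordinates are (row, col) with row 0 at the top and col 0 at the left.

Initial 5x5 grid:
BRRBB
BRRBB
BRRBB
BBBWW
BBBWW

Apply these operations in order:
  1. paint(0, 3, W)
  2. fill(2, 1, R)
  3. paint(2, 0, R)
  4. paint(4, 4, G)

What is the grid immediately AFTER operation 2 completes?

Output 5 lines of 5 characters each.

Answer: BRRWB
BRRBB
BRRBB
BBBWW
BBBWW

Derivation:
After op 1 paint(0,3,W):
BRRWB
BRRBB
BRRBB
BBBWW
BBBWW
After op 2 fill(2,1,R) [0 cells changed]:
BRRWB
BRRBB
BRRBB
BBBWW
BBBWW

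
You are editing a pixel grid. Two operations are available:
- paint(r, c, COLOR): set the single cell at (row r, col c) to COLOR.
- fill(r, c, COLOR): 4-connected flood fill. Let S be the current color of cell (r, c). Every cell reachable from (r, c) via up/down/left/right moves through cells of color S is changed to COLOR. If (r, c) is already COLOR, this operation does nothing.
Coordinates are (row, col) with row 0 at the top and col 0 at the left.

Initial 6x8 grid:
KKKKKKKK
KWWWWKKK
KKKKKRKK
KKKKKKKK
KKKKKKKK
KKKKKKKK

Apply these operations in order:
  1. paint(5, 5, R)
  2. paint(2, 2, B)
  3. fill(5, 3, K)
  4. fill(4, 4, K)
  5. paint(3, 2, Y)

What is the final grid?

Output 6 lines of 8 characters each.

After op 1 paint(5,5,R):
KKKKKKKK
KWWWWKKK
KKKKKRKK
KKKKKKKK
KKKKKKKK
KKKKKRKK
After op 2 paint(2,2,B):
KKKKKKKK
KWWWWKKK
KKBKKRKK
KKKKKKKK
KKKKKKKK
KKKKKRKK
After op 3 fill(5,3,K) [0 cells changed]:
KKKKKKKK
KWWWWKKK
KKBKKRKK
KKKKKKKK
KKKKKKKK
KKKKKRKK
After op 4 fill(4,4,K) [0 cells changed]:
KKKKKKKK
KWWWWKKK
KKBKKRKK
KKKKKKKK
KKKKKKKK
KKKKKRKK
After op 5 paint(3,2,Y):
KKKKKKKK
KWWWWKKK
KKBKKRKK
KKYKKKKK
KKKKKKKK
KKKKKRKK

Answer: KKKKKKKK
KWWWWKKK
KKBKKRKK
KKYKKKKK
KKKKKKKK
KKKKKRKK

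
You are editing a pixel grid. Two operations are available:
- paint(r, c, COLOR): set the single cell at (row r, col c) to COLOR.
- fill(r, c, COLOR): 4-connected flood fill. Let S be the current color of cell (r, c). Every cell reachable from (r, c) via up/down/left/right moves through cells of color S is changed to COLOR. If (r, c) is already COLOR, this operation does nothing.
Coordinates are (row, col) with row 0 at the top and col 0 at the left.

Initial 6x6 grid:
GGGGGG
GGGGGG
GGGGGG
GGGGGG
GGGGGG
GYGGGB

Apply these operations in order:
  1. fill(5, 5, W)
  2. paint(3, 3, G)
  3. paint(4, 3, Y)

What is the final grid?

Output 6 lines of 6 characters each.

Answer: GGGGGG
GGGGGG
GGGGGG
GGGGGG
GGGYGG
GYGGGW

Derivation:
After op 1 fill(5,5,W) [1 cells changed]:
GGGGGG
GGGGGG
GGGGGG
GGGGGG
GGGGGG
GYGGGW
After op 2 paint(3,3,G):
GGGGGG
GGGGGG
GGGGGG
GGGGGG
GGGGGG
GYGGGW
After op 3 paint(4,3,Y):
GGGGGG
GGGGGG
GGGGGG
GGGGGG
GGGYGG
GYGGGW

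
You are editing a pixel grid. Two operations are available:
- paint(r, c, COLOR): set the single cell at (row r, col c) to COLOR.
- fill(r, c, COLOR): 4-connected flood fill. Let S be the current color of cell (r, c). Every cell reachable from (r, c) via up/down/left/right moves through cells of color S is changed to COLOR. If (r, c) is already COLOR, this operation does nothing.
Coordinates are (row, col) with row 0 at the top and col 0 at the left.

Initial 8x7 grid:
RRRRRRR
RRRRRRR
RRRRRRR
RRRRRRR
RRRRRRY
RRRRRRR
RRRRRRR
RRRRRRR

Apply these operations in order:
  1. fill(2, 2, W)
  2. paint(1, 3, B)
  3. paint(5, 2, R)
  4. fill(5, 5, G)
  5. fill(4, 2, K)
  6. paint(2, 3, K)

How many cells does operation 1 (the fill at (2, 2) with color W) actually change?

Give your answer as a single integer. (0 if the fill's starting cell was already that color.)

After op 1 fill(2,2,W) [55 cells changed]:
WWWWWWW
WWWWWWW
WWWWWWW
WWWWWWW
WWWWWWY
WWWWWWW
WWWWWWW
WWWWWWW

Answer: 55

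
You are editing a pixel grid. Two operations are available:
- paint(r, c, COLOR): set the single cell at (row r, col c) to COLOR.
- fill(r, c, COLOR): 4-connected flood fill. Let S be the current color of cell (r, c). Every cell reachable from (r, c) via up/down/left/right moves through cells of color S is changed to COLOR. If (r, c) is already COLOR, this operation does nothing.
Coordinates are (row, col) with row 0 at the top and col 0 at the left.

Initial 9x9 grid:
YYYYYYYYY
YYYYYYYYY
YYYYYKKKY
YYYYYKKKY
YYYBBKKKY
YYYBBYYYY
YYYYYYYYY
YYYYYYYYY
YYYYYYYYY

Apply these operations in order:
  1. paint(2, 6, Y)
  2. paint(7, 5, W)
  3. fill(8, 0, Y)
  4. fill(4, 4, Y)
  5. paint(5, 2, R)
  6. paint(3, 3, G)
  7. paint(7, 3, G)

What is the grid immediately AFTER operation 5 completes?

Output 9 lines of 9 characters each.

Answer: YYYYYYYYY
YYYYYYYYY
YYYYYKYKY
YYYYYKKKY
YYYYYKKKY
YYRYYYYYY
YYYYYYYYY
YYYYYWYYY
YYYYYYYYY

Derivation:
After op 1 paint(2,6,Y):
YYYYYYYYY
YYYYYYYYY
YYYYYKYKY
YYYYYKKKY
YYYBBKKKY
YYYBBYYYY
YYYYYYYYY
YYYYYYYYY
YYYYYYYYY
After op 2 paint(7,5,W):
YYYYYYYYY
YYYYYYYYY
YYYYYKYKY
YYYYYKKKY
YYYBBKKKY
YYYBBYYYY
YYYYYYYYY
YYYYYWYYY
YYYYYYYYY
After op 3 fill(8,0,Y) [0 cells changed]:
YYYYYYYYY
YYYYYYYYY
YYYYYKYKY
YYYYYKKKY
YYYBBKKKY
YYYBBYYYY
YYYYYYYYY
YYYYYWYYY
YYYYYYYYY
After op 4 fill(4,4,Y) [4 cells changed]:
YYYYYYYYY
YYYYYYYYY
YYYYYKYKY
YYYYYKKKY
YYYYYKKKY
YYYYYYYYY
YYYYYYYYY
YYYYYWYYY
YYYYYYYYY
After op 5 paint(5,2,R):
YYYYYYYYY
YYYYYYYYY
YYYYYKYKY
YYYYYKKKY
YYYYYKKKY
YYRYYYYYY
YYYYYYYYY
YYYYYWYYY
YYYYYYYYY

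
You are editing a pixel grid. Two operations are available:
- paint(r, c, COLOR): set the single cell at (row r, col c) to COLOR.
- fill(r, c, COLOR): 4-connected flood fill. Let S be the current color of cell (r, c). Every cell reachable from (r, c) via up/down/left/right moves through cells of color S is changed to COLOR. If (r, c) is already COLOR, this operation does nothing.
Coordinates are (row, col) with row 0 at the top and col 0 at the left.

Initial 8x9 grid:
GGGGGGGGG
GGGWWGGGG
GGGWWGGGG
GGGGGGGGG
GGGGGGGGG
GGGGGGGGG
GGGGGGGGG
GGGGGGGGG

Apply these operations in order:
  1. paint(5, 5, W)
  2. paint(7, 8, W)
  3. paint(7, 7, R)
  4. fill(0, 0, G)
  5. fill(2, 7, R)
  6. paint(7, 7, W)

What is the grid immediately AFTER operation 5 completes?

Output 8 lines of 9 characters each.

Answer: RRRRRRRRR
RRRWWRRRR
RRRWWRRRR
RRRRRRRRR
RRRRRRRRR
RRRRRWRRR
RRRRRRRRR
RRRRRRRRW

Derivation:
After op 1 paint(5,5,W):
GGGGGGGGG
GGGWWGGGG
GGGWWGGGG
GGGGGGGGG
GGGGGGGGG
GGGGGWGGG
GGGGGGGGG
GGGGGGGGG
After op 2 paint(7,8,W):
GGGGGGGGG
GGGWWGGGG
GGGWWGGGG
GGGGGGGGG
GGGGGGGGG
GGGGGWGGG
GGGGGGGGG
GGGGGGGGW
After op 3 paint(7,7,R):
GGGGGGGGG
GGGWWGGGG
GGGWWGGGG
GGGGGGGGG
GGGGGGGGG
GGGGGWGGG
GGGGGGGGG
GGGGGGGRW
After op 4 fill(0,0,G) [0 cells changed]:
GGGGGGGGG
GGGWWGGGG
GGGWWGGGG
GGGGGGGGG
GGGGGGGGG
GGGGGWGGG
GGGGGGGGG
GGGGGGGRW
After op 5 fill(2,7,R) [65 cells changed]:
RRRRRRRRR
RRRWWRRRR
RRRWWRRRR
RRRRRRRRR
RRRRRRRRR
RRRRRWRRR
RRRRRRRRR
RRRRRRRRW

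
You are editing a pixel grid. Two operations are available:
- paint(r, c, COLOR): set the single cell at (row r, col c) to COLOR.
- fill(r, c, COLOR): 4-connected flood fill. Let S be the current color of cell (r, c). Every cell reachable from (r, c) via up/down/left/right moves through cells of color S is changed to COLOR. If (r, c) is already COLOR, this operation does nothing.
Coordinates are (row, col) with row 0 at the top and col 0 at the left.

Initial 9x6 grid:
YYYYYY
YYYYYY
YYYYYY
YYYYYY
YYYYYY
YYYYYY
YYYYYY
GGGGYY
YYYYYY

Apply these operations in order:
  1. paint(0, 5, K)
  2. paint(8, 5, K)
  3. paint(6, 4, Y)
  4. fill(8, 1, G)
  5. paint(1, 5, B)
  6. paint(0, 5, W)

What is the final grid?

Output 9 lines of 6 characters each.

After op 1 paint(0,5,K):
YYYYYK
YYYYYY
YYYYYY
YYYYYY
YYYYYY
YYYYYY
YYYYYY
GGGGYY
YYYYYY
After op 2 paint(8,5,K):
YYYYYK
YYYYYY
YYYYYY
YYYYYY
YYYYYY
YYYYYY
YYYYYY
GGGGYY
YYYYYK
After op 3 paint(6,4,Y):
YYYYYK
YYYYYY
YYYYYY
YYYYYY
YYYYYY
YYYYYY
YYYYYY
GGGGYY
YYYYYK
After op 4 fill(8,1,G) [48 cells changed]:
GGGGGK
GGGGGG
GGGGGG
GGGGGG
GGGGGG
GGGGGG
GGGGGG
GGGGGG
GGGGGK
After op 5 paint(1,5,B):
GGGGGK
GGGGGB
GGGGGG
GGGGGG
GGGGGG
GGGGGG
GGGGGG
GGGGGG
GGGGGK
After op 6 paint(0,5,W):
GGGGGW
GGGGGB
GGGGGG
GGGGGG
GGGGGG
GGGGGG
GGGGGG
GGGGGG
GGGGGK

Answer: GGGGGW
GGGGGB
GGGGGG
GGGGGG
GGGGGG
GGGGGG
GGGGGG
GGGGGG
GGGGGK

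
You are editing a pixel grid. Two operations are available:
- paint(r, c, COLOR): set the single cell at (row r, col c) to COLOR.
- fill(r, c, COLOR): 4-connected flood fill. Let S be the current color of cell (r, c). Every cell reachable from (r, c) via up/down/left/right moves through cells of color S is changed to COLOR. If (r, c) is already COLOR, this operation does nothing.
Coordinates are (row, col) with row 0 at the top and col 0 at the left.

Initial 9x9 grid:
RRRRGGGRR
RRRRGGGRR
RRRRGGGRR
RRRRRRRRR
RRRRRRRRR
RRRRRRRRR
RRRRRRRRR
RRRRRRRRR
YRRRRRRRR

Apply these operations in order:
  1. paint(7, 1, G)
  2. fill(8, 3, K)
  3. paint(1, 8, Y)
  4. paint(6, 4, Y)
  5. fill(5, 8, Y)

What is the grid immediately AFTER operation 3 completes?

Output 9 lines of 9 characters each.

Answer: KKKKGGGKK
KKKKGGGKY
KKKKGGGKK
KKKKKKKKK
KKKKKKKKK
KKKKKKKKK
KKKKKKKKK
KGKKKKKKK
YKKKKKKKK

Derivation:
After op 1 paint(7,1,G):
RRRRGGGRR
RRRRGGGRR
RRRRGGGRR
RRRRRRRRR
RRRRRRRRR
RRRRRRRRR
RRRRRRRRR
RGRRRRRRR
YRRRRRRRR
After op 2 fill(8,3,K) [70 cells changed]:
KKKKGGGKK
KKKKGGGKK
KKKKGGGKK
KKKKKKKKK
KKKKKKKKK
KKKKKKKKK
KKKKKKKKK
KGKKKKKKK
YKKKKKKKK
After op 3 paint(1,8,Y):
KKKKGGGKK
KKKKGGGKY
KKKKGGGKK
KKKKKKKKK
KKKKKKKKK
KKKKKKKKK
KKKKKKKKK
KGKKKKKKK
YKKKKKKKK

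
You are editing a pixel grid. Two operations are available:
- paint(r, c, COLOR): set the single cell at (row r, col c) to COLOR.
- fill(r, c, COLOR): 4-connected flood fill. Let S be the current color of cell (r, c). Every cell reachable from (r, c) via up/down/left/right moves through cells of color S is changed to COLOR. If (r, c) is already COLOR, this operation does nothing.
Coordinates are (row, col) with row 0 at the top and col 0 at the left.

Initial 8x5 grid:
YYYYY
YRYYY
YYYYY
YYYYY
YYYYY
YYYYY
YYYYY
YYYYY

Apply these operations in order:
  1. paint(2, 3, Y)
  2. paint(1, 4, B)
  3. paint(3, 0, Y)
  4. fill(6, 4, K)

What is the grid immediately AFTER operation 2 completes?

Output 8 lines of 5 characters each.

Answer: YYYYY
YRYYB
YYYYY
YYYYY
YYYYY
YYYYY
YYYYY
YYYYY

Derivation:
After op 1 paint(2,3,Y):
YYYYY
YRYYY
YYYYY
YYYYY
YYYYY
YYYYY
YYYYY
YYYYY
After op 2 paint(1,4,B):
YYYYY
YRYYB
YYYYY
YYYYY
YYYYY
YYYYY
YYYYY
YYYYY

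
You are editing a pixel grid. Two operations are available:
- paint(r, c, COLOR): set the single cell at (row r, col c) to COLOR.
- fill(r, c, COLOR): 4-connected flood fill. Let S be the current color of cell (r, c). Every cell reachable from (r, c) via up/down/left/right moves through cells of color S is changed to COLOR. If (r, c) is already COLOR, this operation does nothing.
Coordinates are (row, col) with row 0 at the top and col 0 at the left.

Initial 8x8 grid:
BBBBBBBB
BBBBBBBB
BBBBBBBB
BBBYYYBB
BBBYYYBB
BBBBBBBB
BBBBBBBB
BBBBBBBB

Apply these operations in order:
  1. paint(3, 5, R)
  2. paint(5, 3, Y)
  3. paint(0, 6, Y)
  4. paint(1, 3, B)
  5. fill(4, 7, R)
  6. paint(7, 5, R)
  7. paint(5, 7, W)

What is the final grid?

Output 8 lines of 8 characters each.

After op 1 paint(3,5,R):
BBBBBBBB
BBBBBBBB
BBBBBBBB
BBBYYRBB
BBBYYYBB
BBBBBBBB
BBBBBBBB
BBBBBBBB
After op 2 paint(5,3,Y):
BBBBBBBB
BBBBBBBB
BBBBBBBB
BBBYYRBB
BBBYYYBB
BBBYBBBB
BBBBBBBB
BBBBBBBB
After op 3 paint(0,6,Y):
BBBBBBYB
BBBBBBBB
BBBBBBBB
BBBYYRBB
BBBYYYBB
BBBYBBBB
BBBBBBBB
BBBBBBBB
After op 4 paint(1,3,B):
BBBBBBYB
BBBBBBBB
BBBBBBBB
BBBYYRBB
BBBYYYBB
BBBYBBBB
BBBBBBBB
BBBBBBBB
After op 5 fill(4,7,R) [56 cells changed]:
RRRRRRYR
RRRRRRRR
RRRRRRRR
RRRYYRRR
RRRYYYRR
RRRYRRRR
RRRRRRRR
RRRRRRRR
After op 6 paint(7,5,R):
RRRRRRYR
RRRRRRRR
RRRRRRRR
RRRYYRRR
RRRYYYRR
RRRYRRRR
RRRRRRRR
RRRRRRRR
After op 7 paint(5,7,W):
RRRRRRYR
RRRRRRRR
RRRRRRRR
RRRYYRRR
RRRYYYRR
RRRYRRRW
RRRRRRRR
RRRRRRRR

Answer: RRRRRRYR
RRRRRRRR
RRRRRRRR
RRRYYRRR
RRRYYYRR
RRRYRRRW
RRRRRRRR
RRRRRRRR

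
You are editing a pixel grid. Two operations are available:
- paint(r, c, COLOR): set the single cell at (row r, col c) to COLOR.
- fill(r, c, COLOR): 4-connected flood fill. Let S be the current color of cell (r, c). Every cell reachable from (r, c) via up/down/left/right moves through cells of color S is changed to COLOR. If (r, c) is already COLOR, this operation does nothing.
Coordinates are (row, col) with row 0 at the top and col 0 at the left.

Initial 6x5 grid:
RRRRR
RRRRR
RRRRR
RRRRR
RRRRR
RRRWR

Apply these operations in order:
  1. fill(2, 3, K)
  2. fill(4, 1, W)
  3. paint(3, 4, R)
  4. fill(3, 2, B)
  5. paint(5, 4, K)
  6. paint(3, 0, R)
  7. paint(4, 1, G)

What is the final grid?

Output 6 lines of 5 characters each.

After op 1 fill(2,3,K) [29 cells changed]:
KKKKK
KKKKK
KKKKK
KKKKK
KKKKK
KKKWK
After op 2 fill(4,1,W) [29 cells changed]:
WWWWW
WWWWW
WWWWW
WWWWW
WWWWW
WWWWW
After op 3 paint(3,4,R):
WWWWW
WWWWW
WWWWW
WWWWR
WWWWW
WWWWW
After op 4 fill(3,2,B) [29 cells changed]:
BBBBB
BBBBB
BBBBB
BBBBR
BBBBB
BBBBB
After op 5 paint(5,4,K):
BBBBB
BBBBB
BBBBB
BBBBR
BBBBB
BBBBK
After op 6 paint(3,0,R):
BBBBB
BBBBB
BBBBB
RBBBR
BBBBB
BBBBK
After op 7 paint(4,1,G):
BBBBB
BBBBB
BBBBB
RBBBR
BGBBB
BBBBK

Answer: BBBBB
BBBBB
BBBBB
RBBBR
BGBBB
BBBBK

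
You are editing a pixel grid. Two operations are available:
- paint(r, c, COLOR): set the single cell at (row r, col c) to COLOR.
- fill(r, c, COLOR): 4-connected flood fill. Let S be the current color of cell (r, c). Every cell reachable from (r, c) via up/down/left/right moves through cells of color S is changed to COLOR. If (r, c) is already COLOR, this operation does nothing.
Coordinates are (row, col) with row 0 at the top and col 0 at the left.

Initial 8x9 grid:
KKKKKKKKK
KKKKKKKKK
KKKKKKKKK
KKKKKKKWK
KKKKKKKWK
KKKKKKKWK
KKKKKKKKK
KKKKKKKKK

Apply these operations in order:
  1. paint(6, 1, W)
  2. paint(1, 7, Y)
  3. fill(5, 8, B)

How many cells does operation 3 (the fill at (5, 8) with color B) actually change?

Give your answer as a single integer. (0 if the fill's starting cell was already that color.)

After op 1 paint(6,1,W):
KKKKKKKKK
KKKKKKKKK
KKKKKKKKK
KKKKKKKWK
KKKKKKKWK
KKKKKKKWK
KWKKKKKKK
KKKKKKKKK
After op 2 paint(1,7,Y):
KKKKKKKKK
KKKKKKKYK
KKKKKKKKK
KKKKKKKWK
KKKKKKKWK
KKKKKKKWK
KWKKKKKKK
KKKKKKKKK
After op 3 fill(5,8,B) [67 cells changed]:
BBBBBBBBB
BBBBBBBYB
BBBBBBBBB
BBBBBBBWB
BBBBBBBWB
BBBBBBBWB
BWBBBBBBB
BBBBBBBBB

Answer: 67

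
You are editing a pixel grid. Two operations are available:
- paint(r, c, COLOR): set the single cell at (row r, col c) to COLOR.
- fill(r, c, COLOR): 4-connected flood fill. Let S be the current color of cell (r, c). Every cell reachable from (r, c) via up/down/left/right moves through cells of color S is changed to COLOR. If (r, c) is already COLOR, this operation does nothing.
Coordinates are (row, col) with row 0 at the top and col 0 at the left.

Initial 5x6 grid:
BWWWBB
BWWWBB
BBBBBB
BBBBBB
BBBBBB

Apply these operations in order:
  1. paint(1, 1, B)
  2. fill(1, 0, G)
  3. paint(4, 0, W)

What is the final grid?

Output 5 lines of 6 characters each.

After op 1 paint(1,1,B):
BWWWBB
BBWWBB
BBBBBB
BBBBBB
BBBBBB
After op 2 fill(1,0,G) [25 cells changed]:
GWWWGG
GGWWGG
GGGGGG
GGGGGG
GGGGGG
After op 3 paint(4,0,W):
GWWWGG
GGWWGG
GGGGGG
GGGGGG
WGGGGG

Answer: GWWWGG
GGWWGG
GGGGGG
GGGGGG
WGGGGG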